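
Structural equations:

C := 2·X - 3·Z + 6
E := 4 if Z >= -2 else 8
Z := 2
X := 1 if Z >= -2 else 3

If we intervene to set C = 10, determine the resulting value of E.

The intervention breaks the incoming arrows to C: C := 2·X - 3·Z + 6 no longer applies, and C = 10.
E is not downstream of the intervention, so its value is determined by the original equations.
E = 4 if Z >= -2 else 8  [with Z=2]  = 4

4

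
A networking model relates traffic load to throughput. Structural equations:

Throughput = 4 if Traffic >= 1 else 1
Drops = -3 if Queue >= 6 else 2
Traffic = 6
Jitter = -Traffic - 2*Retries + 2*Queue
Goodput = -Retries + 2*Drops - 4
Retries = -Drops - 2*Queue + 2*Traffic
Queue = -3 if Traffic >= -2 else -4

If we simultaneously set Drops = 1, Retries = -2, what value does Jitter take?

-8

Setting Drops = 1, Retries = -2 by intervention discards those variables' equations.
Queue = -3 if Traffic >= -2 else -4  [with Traffic=6]  = -3
Jitter = -Traffic - 2*Retries + 2*Queue  [with Traffic=6, Retries=-2, Queue=-3]  = -8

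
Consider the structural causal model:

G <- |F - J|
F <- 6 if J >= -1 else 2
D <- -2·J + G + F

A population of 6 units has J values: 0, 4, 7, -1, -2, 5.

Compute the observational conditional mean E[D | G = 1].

-5

Conditioning on G=1 selects the 2 unit(s) with J ∈ {7, 5}. Their D values: -7, -3. Mean = -5.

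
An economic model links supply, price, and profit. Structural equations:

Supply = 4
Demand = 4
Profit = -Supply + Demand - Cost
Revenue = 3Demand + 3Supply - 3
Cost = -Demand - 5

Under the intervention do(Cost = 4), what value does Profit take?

do(Cost=4) replaces the equation Cost = -Demand - 5 with the constant Cost = 4.
Profit = -Supply + Demand - Cost  [with Supply=4, Demand=4, Cost=4]  = -4

-4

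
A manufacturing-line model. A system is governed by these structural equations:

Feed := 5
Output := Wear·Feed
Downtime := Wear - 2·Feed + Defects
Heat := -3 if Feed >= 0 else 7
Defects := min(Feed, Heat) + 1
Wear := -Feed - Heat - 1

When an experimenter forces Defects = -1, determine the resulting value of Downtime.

-14

Under do(Defects=-1), the mechanism Defects := min(Feed, Heat) + 1 is discarded; Defects is fixed at -1.
Heat = -3 if Feed >= 0 else 7  [with Feed=5]  = -3
Wear = -Feed - Heat - 1  [with Feed=5, Heat=-3]  = -3
Downtime = Wear - 2·Feed + Defects  [with Wear=-3, Feed=5, Defects=-1]  = -14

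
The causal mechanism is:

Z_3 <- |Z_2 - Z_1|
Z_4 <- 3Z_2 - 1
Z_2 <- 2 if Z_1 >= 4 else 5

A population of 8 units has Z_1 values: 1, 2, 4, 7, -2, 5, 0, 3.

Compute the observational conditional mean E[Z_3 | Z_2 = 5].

Observing Z_2=5 restricts to units where Z_2's equation naturally yields 5: Z_1 ∈ {1, 2, -2, 0, 3}. In that subpopulation Z_3 = 4, 3, 7, 5, 2, mean 4.2.

4.2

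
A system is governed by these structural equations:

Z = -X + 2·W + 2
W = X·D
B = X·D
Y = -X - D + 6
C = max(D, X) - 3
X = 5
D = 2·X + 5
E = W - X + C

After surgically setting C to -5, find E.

65

Intervening sets C = -5 and removes its equation (C = max(D, X) - 3).
D = 2·X + 5  [with X=5]  = 15
W = X·D  [with X=5, D=15]  = 75
E = W - X + C  [with W=75, X=5, C=-5]  = 65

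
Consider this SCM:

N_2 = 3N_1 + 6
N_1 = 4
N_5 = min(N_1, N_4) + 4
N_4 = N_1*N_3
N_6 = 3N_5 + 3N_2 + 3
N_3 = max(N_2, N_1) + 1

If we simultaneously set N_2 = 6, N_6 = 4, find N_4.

28

The joint intervention fixes N_2 = 6, N_6 = 4, removing each variable's own equation.
N_3 = max(N_2, N_1) + 1  [with N_2=6, N_1=4]  = 7
N_4 = N_1*N_3  [with N_1=4, N_3=7]  = 28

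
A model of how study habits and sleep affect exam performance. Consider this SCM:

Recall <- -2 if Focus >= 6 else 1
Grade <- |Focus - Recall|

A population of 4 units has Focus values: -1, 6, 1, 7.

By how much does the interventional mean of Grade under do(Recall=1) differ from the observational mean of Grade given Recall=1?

Under do(Recall=1), Recall's equation is replaced by Recall=1 for every unit. Per-unit Grade: 2, 5, 0, 6. Mean = 3.25.
Observing Recall=1 restricts to units where Recall's equation naturally yields 1: Focus ∈ {-1, 1}. In that subpopulation Grade = 2, 0, mean 1.
Difference = 3.25 − 1 = 2.25.

2.25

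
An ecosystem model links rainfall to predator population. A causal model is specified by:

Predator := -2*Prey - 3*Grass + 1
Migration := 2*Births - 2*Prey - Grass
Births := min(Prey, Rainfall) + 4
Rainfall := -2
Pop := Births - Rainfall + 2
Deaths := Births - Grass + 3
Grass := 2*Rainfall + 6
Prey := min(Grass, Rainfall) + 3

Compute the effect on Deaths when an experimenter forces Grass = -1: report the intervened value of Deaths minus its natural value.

Under do(Grass=-1), the mechanism Grass := 2*Rainfall + 6 is discarded; Grass is fixed at -1.
Prey = min(Grass, Rainfall) + 3  [with Grass=-1, Rainfall=-2]  = 1
Births = min(Prey, Rainfall) + 4  [with Prey=1, Rainfall=-2]  = 2
Deaths = Births - Grass + 3  [with Births=2, Grass=-1]  = 6
Without intervention: Grass = 2*Rainfall + 6  [with Rainfall=-2]  = 2; Prey = min(Grass, Rainfall) + 3  [with Grass=2, Rainfall=-2]  = 1; Births = min(Prey, Rainfall) + 4  [with Prey=1, Rainfall=-2]  = 2; Deaths = Births - Grass + 3  [with Births=2, Grass=2]  = 3.
Change = 6 − 3 = 3.

3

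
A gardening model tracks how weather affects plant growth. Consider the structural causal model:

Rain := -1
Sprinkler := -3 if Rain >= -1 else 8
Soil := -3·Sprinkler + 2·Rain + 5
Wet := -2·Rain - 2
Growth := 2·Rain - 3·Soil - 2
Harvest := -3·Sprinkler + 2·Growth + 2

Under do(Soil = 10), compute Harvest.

The intervention breaks the incoming arrows to Soil: Soil := -3·Sprinkler + 2·Rain + 5 no longer applies, and Soil = 10.
Sprinkler = -3 if Rain >= -1 else 8  [with Rain=-1]  = -3
Growth = 2·Rain - 3·Soil - 2  [with Rain=-1, Soil=10]  = -34
Harvest = -3·Sprinkler + 2·Growth + 2  [with Sprinkler=-3, Growth=-34]  = -57

-57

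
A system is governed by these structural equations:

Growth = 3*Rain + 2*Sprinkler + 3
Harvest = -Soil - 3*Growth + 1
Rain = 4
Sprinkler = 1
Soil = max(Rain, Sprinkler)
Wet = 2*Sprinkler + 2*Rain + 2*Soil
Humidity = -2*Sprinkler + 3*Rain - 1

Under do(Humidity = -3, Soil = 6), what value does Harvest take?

-56

Under do(Humidity = -3, Soil = 6), each intervened variable's structural equation is replaced by its fixed value.
Growth = 3*Rain + 2*Sprinkler + 3  [with Rain=4, Sprinkler=1]  = 17
Harvest = -Soil - 3*Growth + 1  [with Soil=6, Growth=17]  = -56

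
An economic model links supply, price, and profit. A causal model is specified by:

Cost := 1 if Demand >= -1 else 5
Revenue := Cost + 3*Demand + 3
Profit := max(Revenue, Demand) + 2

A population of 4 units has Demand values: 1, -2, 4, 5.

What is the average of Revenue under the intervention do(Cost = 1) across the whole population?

Every unit gets Cost=1 under the intervention. Revenue values become 7, -2, 16, 19; E[Revenue|do(Cost=1)] = 10.

10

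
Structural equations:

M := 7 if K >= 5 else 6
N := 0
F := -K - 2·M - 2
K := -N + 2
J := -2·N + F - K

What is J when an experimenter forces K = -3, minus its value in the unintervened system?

10

do(K=-3) replaces the equation K := -N + 2 with the constant K = -3.
M = 7 if K >= 5 else 6  [with K=-3]  = 6
F = -K - 2·M - 2  [with K=-3, M=6]  = -11
J = -2·N + F - K  [with N=0, F=-11, K=-3]  = -8
Without intervention: K = -N + 2  [with N=0]  = 2; M = 7 if K >= 5 else 6  [with K=2]  = 6; F = -K - 2·M - 2  [with K=2, M=6]  = -16; J = -2·N + F - K  [with N=0, F=-16, K=2]  = -18.
Change = -8 − (-18) = 10.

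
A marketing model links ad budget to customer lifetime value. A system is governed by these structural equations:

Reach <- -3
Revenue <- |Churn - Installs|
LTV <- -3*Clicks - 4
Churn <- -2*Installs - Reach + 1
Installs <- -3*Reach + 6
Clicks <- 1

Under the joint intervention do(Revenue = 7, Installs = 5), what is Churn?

Under do(Revenue = 7, Installs = 5), each intervened variable's structural equation is replaced by its fixed value.
Churn = -2*Installs - Reach + 1  [with Installs=5, Reach=-3]  = -6

-6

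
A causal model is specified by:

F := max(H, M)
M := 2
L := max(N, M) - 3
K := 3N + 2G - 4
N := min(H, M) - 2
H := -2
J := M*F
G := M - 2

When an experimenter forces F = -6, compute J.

Under do(F=-6), the mechanism F := max(H, M) is discarded; F is fixed at -6.
J = M*F  [with M=2, F=-6]  = -12

-12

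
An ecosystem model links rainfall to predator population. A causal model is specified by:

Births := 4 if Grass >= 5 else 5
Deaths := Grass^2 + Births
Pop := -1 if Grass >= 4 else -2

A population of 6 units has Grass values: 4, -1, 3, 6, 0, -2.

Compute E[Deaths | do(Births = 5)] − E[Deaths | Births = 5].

5

The intervention sets Births=5 in all 6 units regardless of Grass. Recomputing Deaths per unit gives 21, 6, 14, 41, 5, 9; average 16.
Conditioning on Births=5 selects the 5 unit(s) with Grass ∈ {4, -1, 3, 0, -2}. Their Deaths values: 21, 6, 14, 5, 9. Mean = 11.
Difference = 16 − 11 = 5.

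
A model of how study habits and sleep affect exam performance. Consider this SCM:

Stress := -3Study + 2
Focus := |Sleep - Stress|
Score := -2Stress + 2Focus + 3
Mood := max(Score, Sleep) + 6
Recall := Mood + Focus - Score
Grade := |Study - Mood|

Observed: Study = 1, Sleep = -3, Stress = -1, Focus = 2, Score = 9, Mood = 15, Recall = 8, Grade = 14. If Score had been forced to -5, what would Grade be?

do(Score=-5) replaces the equation Score := -2Stress + 2Focus + 3 with the constant Score = -5.
Mood = max(Score, Sleep) + 6  [with Score=-5, Sleep=-3]  = 3
Grade = |Study - Mood|  [with Study=1, Mood=3]  = 2

2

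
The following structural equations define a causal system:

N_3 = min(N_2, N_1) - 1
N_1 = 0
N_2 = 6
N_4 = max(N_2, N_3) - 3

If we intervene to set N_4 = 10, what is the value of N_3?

Under do(N_4=10), the mechanism N_4 = max(N_2, N_3) - 3 is discarded; N_4 is fixed at 10.
Since N_3 is not a descendant of the intervened variable, it is unaffected.
N_3 = min(N_2, N_1) - 1  [with N_2=6, N_1=0]  = -1

-1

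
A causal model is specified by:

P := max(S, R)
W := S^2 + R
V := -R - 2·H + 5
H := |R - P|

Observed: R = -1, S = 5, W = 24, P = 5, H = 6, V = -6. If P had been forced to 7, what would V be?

-10

Under do(P=7), the mechanism P := max(S, R) is discarded; P is fixed at 7.
H = |R - P|  [with R=-1, P=7]  = 8
V = -R - 2·H + 5  [with R=-1, H=8]  = -10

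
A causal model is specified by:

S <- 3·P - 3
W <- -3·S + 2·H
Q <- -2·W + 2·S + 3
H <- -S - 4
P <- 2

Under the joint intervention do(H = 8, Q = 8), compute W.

The joint intervention fixes H = 8, Q = 8, removing each variable's own equation.
S = 3·P - 3  [with P=2]  = 3
W = -3·S + 2·H  [with S=3, H=8]  = 7

7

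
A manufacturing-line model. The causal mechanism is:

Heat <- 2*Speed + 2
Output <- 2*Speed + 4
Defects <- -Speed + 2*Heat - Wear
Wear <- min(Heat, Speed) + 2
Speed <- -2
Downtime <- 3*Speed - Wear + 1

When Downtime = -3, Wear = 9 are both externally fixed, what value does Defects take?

-11

Under do(Downtime = -3, Wear = 9), each intervened variable's structural equation is replaced by its fixed value.
Heat = 2*Speed + 2  [with Speed=-2]  = -2
Defects = -Speed + 2*Heat - Wear  [with Speed=-2, Heat=-2, Wear=9]  = -11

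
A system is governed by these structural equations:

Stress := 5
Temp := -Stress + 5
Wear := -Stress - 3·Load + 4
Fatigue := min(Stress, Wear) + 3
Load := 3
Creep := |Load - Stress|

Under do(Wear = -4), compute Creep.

The intervention breaks the incoming arrows to Wear: Wear := -Stress - 3·Load + 4 no longer applies, and Wear = -4.
Since Creep is not a descendant of the intervened variable, it is unaffected.
Creep = |Load - Stress|  [with Load=3, Stress=5]  = 2

2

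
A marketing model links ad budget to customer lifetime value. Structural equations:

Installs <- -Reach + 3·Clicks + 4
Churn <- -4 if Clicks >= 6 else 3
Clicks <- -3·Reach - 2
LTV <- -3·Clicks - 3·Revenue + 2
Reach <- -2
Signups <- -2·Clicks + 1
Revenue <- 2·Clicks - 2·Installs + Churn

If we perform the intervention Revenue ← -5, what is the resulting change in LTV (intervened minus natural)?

-60

Intervening sets Revenue = -5 and removes its equation (Revenue <- 2·Clicks - 2·Installs + Churn).
Clicks = -3·Reach - 2  [with Reach=-2]  = 4
LTV = -3·Clicks - 3·Revenue + 2  [with Clicks=4, Revenue=-5]  = 5
Without intervention: Clicks = -3·Reach - 2  [with Reach=-2]  = 4; Installs = -Reach + 3·Clicks + 4  [with Reach=-2, Clicks=4]  = 18; Churn = -4 if Clicks >= 6 else 3  [with Clicks=4]  = 3; Revenue = 2·Clicks - 2·Installs + Churn  [with Clicks=4, Installs=18, Churn=3]  = -25; LTV = -3·Clicks - 3·Revenue + 2  [with Clicks=4, Revenue=-25]  = 65.
Change = 5 − 65 = -60.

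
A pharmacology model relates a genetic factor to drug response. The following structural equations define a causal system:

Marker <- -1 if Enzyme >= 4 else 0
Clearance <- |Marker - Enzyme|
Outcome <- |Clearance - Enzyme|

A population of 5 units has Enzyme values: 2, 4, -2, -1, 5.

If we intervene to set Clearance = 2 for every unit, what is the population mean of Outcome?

2.4

The intervention sets Clearance=2 in all 5 units regardless of Enzyme. Recomputing Outcome per unit gives 0, 2, 4, 3, 3; average 2.4.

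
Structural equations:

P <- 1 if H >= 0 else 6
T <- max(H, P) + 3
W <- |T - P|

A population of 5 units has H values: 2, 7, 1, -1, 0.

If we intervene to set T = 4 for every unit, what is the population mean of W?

2.8

Every unit gets T=4 under the intervention. W values become 3, 3, 3, 2, 3; E[W|do(T=4)] = 2.8.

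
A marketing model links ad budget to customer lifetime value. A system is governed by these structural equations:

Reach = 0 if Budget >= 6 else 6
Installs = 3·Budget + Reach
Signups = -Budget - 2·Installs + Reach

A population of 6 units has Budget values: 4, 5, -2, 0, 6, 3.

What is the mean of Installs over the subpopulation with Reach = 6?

Conditioning on Reach=6 selects the 5 unit(s) with Budget ∈ {4, 5, -2, 0, 3}. Their Installs values: 18, 21, 0, 6, 15. Mean = 12.

12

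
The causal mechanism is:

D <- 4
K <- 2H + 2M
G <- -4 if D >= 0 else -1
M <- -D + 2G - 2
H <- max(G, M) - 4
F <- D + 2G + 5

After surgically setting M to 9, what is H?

5

The intervention breaks the incoming arrows to M: M <- -D + 2G - 2 no longer applies, and M = 9.
G = -4 if D >= 0 else -1  [with D=4]  = -4
H = max(G, M) - 4  [with G=-4, M=9]  = 5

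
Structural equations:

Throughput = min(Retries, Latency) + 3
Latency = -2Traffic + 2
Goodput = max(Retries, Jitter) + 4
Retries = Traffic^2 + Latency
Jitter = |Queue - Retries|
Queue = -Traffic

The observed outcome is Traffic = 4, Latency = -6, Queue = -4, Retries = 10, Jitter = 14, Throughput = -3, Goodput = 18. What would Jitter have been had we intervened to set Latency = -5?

do(Latency=-5) replaces the equation Latency = -2Traffic + 2 with the constant Latency = -5.
Queue = -Traffic  [with Traffic=4]  = -4
Retries = Traffic^2 + Latency  [with Traffic=4, Latency=-5]  = 11
Jitter = |Queue - Retries|  [with Queue=-4, Retries=11]  = 15

15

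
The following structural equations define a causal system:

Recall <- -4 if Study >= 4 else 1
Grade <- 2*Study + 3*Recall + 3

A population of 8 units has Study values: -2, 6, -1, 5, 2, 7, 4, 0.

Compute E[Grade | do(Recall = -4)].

do(Recall=-4) breaks Recall's dependence on Study. With Recall=-4 fixed, Grade across the units is -13, 3, -11, 1, -5, 5, -1, -9, mean -3.75.

-3.75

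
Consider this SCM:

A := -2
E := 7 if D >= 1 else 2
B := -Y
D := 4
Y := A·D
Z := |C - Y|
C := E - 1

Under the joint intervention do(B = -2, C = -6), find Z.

Setting B = -2, C = -6 by intervention discards those variables' equations.
Y = A·D  [with A=-2, D=4]  = -8
Z = |C - Y|  [with C=-6, Y=-8]  = 2

2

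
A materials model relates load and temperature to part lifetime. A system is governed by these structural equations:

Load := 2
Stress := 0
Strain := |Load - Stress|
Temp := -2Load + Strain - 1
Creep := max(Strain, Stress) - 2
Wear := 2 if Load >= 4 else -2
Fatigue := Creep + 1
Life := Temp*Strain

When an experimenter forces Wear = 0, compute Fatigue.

1

Intervening sets Wear = 0 and removes its equation (Wear := 2 if Load >= 4 else -2).
No directed path runs from Wear to Fatigue, so Fatigue keeps its natural value.
Strain = |Load - Stress|  [with Load=2, Stress=0]  = 2
Creep = max(Strain, Stress) - 2  [with Strain=2, Stress=0]  = 0
Fatigue = Creep + 1  [with Creep=0]  = 1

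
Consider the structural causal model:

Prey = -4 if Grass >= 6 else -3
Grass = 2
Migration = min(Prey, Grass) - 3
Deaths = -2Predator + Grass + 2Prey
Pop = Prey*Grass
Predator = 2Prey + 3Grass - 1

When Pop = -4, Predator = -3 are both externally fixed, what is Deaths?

2

Under do(Pop = -4, Predator = -3), each intervened variable's structural equation is replaced by its fixed value.
Prey = -4 if Grass >= 6 else -3  [with Grass=2]  = -3
Deaths = -2Predator + Grass + 2Prey  [with Predator=-3, Grass=2, Prey=-3]  = 2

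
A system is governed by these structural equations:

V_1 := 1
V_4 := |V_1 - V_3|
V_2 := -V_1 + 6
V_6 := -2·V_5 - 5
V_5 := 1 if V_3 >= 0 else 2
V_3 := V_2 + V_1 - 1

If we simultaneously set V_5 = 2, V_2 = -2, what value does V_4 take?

3

Setting V_5 = 2, V_2 = -2 by intervention discards those variables' equations.
V_3 = V_2 + V_1 - 1  [with V_2=-2, V_1=1]  = -2
V_4 = |V_1 - V_3|  [with V_1=1, V_3=-2]  = 3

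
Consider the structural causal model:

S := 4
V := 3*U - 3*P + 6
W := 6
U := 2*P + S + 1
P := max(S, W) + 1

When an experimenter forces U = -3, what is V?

-24

Intervening sets U = -3 and removes its equation (U := 2*P + S + 1).
P = max(S, W) + 1  [with S=4, W=6]  = 7
V = 3*U - 3*P + 6  [with U=-3, P=7]  = -24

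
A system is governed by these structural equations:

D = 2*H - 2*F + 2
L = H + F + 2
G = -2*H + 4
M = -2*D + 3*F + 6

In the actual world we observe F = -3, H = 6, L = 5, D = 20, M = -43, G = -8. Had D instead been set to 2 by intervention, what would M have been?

-7

Intervening sets D = 2 and removes its equation (D = 2*H - 2*F + 2).
M = -2*D + 3*F + 6  [with D=2, F=-3]  = -7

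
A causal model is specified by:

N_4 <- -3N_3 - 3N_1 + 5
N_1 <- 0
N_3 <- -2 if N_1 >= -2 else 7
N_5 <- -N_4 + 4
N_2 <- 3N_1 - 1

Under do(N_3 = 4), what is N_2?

-1

Under do(N_3=4), the mechanism N_3 <- -2 if N_1 >= -2 else 7 is discarded; N_3 is fixed at 4.
Since N_2 is not a descendant of the intervened variable, it is unaffected.
N_2 = 3N_1 - 1  [with N_1=0]  = -1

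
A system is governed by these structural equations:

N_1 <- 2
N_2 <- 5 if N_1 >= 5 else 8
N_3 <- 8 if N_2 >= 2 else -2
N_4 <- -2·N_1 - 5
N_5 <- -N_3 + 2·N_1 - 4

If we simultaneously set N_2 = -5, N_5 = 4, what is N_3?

Under do(N_2 = -5, N_5 = 4), each intervened variable's structural equation is replaced by its fixed value.
N_3 = 8 if N_2 >= 2 else -2  [with N_2=-5]  = -2

-2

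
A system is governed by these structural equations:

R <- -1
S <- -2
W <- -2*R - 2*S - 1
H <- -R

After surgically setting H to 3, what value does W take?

5

Under do(H=3), the mechanism H <- -R is discarded; H is fixed at 3.
Since W is not a descendant of the intervened variable, it is unaffected.
W = -2*R - 2*S - 1  [with R=-1, S=-2]  = 5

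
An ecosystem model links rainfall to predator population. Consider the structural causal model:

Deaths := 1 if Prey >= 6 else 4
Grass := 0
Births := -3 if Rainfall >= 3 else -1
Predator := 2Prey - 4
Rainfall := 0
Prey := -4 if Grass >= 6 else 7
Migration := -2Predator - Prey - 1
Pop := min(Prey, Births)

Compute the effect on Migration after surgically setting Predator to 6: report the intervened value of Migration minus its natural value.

The intervention breaks the incoming arrows to Predator: Predator := 2Prey - 4 no longer applies, and Predator = 6.
Prey = -4 if Grass >= 6 else 7  [with Grass=0]  = 7
Migration = -2Predator - Prey - 1  [with Predator=6, Prey=7]  = -20
Without intervention: Prey = -4 if Grass >= 6 else 7  [with Grass=0]  = 7; Predator = 2Prey - 4  [with Prey=7]  = 10; Migration = -2Predator - Prey - 1  [with Predator=10, Prey=7]  = -28.
Change = -20 − (-28) = 8.

8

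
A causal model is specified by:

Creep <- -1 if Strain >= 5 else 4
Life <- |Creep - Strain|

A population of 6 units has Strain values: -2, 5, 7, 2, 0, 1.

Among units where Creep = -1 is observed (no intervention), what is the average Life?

Observing Creep=-1 restricts to units where Creep's equation naturally yields -1: Strain ∈ {5, 7}. In that subpopulation Life = 6, 8, mean 7.

7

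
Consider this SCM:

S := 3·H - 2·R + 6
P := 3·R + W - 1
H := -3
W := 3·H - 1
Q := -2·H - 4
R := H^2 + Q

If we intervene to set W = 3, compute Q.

The intervention breaks the incoming arrows to W: W := 3·H - 1 no longer applies, and W = 3.
Since Q is not a descendant of the intervened variable, it is unaffected.
Q = -2·H - 4  [with H=-3]  = 2

2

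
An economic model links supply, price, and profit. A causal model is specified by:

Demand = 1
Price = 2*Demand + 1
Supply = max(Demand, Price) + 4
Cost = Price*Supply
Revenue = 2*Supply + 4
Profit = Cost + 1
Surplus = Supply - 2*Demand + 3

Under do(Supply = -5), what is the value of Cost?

-15

The intervention breaks the incoming arrows to Supply: Supply = max(Demand, Price) + 4 no longer applies, and Supply = -5.
Price = 2*Demand + 1  [with Demand=1]  = 3
Cost = Price*Supply  [with Price=3, Supply=-5]  = -15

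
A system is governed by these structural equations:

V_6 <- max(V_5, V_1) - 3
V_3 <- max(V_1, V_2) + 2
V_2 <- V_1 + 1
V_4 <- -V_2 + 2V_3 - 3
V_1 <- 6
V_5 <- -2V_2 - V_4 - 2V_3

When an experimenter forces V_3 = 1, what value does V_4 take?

-8

The intervention breaks the incoming arrows to V_3: V_3 <- max(V_1, V_2) + 2 no longer applies, and V_3 = 1.
V_2 = V_1 + 1  [with V_1=6]  = 7
V_4 = -V_2 + 2V_3 - 3  [with V_2=7, V_3=1]  = -8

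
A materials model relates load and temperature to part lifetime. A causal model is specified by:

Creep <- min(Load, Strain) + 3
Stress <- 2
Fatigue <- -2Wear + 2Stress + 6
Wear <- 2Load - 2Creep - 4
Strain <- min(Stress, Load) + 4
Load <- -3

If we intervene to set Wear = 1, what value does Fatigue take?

The intervention breaks the incoming arrows to Wear: Wear <- 2Load - 2Creep - 4 no longer applies, and Wear = 1.
Fatigue = -2Wear + 2Stress + 6  [with Wear=1, Stress=2]  = 8

8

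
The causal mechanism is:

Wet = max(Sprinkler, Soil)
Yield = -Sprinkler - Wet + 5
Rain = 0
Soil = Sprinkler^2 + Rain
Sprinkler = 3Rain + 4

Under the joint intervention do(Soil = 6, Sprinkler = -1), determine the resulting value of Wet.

6

The joint intervention fixes Soil = 6, Sprinkler = -1, removing each variable's own equation.
Wet = max(Sprinkler, Soil)  [with Sprinkler=-1, Soil=6]  = 6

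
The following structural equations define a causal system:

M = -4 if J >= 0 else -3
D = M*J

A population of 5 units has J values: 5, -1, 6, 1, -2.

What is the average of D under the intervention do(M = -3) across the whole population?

-5.4

Every unit gets M=-3 under the intervention. D values become -15, 3, -18, -3, 6; E[D|do(M=-3)] = -5.4.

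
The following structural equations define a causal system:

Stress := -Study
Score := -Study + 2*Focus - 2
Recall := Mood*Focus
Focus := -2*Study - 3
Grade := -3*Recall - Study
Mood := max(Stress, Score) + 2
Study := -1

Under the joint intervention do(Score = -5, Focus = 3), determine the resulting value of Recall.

The joint intervention fixes Score = -5, Focus = 3, removing each variable's own equation.
Stress = -Study  [with Study=-1]  = 1
Mood = max(Stress, Score) + 2  [with Stress=1, Score=-5]  = 3
Recall = Mood*Focus  [with Mood=3, Focus=3]  = 9

9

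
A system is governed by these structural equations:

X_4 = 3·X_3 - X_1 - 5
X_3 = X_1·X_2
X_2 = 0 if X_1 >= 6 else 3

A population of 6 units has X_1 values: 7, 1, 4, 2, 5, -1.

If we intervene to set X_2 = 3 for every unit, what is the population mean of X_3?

9

do(X_2=3) breaks X_2's dependence on X_1. With X_2=3 fixed, X_3 across the units is 21, 3, 12, 6, 15, -3, mean 9.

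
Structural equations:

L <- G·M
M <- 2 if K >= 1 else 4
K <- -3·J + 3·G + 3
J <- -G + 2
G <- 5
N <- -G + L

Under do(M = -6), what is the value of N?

Under do(M=-6), the mechanism M <- 2 if K >= 1 else 4 is discarded; M is fixed at -6.
L = G·M  [with G=5, M=-6]  = -30
N = -G + L  [with G=5, L=-30]  = -35

-35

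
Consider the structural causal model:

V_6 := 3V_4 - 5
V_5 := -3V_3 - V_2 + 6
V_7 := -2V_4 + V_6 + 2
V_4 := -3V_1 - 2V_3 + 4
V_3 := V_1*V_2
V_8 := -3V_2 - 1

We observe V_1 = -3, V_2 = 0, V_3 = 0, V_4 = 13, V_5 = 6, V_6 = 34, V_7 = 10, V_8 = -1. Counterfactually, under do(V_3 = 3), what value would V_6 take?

The intervention breaks the incoming arrows to V_3: V_3 := V_1*V_2 no longer applies, and V_3 = 3.
V_4 = -3V_1 - 2V_3 + 4  [with V_1=-3, V_3=3]  = 7
V_6 = 3V_4 - 5  [with V_4=7]  = 16

16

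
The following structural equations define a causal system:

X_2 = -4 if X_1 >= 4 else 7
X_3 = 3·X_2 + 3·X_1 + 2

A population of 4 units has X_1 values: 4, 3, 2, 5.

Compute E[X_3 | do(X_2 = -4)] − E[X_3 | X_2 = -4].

The intervention sets X_2=-4 in all 4 units regardless of X_1. Recomputing X_3 per unit gives 2, -1, -4, 5; average 0.5.
E[X_3|X_2=-4] averages over only the 2 units with X_2=-4 (X_1 = 4, 5): X_3 = 2, 5, mean 3.5.
Difference = 0.5 − 3.5 = -3.

-3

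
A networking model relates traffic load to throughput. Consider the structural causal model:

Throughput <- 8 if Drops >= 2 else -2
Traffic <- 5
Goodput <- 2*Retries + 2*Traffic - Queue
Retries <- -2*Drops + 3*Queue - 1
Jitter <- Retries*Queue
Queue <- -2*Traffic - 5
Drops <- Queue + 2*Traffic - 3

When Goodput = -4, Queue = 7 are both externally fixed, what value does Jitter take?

The joint intervention fixes Goodput = -4, Queue = 7, removing each variable's own equation.
Drops = Queue + 2*Traffic - 3  [with Queue=7, Traffic=5]  = 14
Retries = -2*Drops + 3*Queue - 1  [with Drops=14, Queue=7]  = -8
Jitter = Retries*Queue  [with Retries=-8, Queue=7]  = -56

-56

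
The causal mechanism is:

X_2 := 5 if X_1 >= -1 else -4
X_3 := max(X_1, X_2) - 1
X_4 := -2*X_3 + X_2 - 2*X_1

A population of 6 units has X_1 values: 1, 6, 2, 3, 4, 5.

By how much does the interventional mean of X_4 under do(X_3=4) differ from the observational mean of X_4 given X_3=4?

do(X_3=4) breaks X_3's dependence on X_1. With X_3=4 fixed, X_4 across the units is -5, -15, -7, -9, -11, -13, mean -10.
Observing X_3=4 restricts to units where X_3's equation naturally yields 4: X_1 ∈ {1, 2, 3, 4, 5}. In that subpopulation X_4 = -5, -7, -9, -11, -13, mean -9.
Difference = -10 − (-9) = -1.

-1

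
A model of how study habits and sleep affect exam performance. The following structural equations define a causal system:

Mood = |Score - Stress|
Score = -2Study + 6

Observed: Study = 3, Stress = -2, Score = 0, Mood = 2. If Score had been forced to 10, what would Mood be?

12

The intervention breaks the incoming arrows to Score: Score = -2Study + 6 no longer applies, and Score = 10.
Mood = |Score - Stress|  [with Score=10, Stress=-2]  = 12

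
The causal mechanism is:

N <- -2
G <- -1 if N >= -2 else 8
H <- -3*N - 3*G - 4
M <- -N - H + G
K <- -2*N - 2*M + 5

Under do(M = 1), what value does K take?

Intervening sets M = 1 and removes its equation (M <- -N - H + G).
K = -2*N - 2*M + 5  [with N=-2, M=1]  = 7

7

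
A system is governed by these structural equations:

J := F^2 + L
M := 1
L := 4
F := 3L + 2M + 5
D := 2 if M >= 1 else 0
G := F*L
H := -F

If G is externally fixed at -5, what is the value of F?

19

Intervening sets G = -5 and removes its equation (G := F*L).
F is not downstream of the intervention, so its value is determined by the original equations.
F = 3L + 2M + 5  [with L=4, M=1]  = 19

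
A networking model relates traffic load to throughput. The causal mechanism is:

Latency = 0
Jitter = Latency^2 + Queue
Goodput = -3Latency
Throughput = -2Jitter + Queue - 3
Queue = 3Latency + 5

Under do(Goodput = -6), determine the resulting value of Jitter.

do(Goodput=-6) replaces the equation Goodput = -3Latency with the constant Goodput = -6.
Jitter is not downstream of the intervention, so its value is determined by the original equations.
Queue = 3Latency + 5  [with Latency=0]  = 5
Jitter = Latency^2 + Queue  [with Latency=0, Queue=5]  = 5

5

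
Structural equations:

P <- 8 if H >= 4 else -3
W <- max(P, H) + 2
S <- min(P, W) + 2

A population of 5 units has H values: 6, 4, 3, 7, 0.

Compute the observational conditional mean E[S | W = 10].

10

Observing W=10 restricts to units where W's equation naturally yields 10: H ∈ {6, 4, 7}. In that subpopulation S = 10, 10, 10, mean 10.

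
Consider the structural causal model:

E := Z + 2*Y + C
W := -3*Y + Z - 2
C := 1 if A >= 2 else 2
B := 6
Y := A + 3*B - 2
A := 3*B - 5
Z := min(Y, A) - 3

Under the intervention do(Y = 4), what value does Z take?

1

The intervention breaks the incoming arrows to Y: Y := A + 3*B - 2 no longer applies, and Y = 4.
A = 3*B - 5  [with B=6]  = 13
Z = min(Y, A) - 3  [with Y=4, A=13]  = 1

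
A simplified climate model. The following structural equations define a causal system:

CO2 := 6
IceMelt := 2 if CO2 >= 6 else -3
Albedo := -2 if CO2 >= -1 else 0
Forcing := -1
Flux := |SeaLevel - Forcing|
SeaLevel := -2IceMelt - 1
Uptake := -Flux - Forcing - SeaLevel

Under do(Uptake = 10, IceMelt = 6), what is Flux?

Setting Uptake = 10, IceMelt = 6 by intervention discards those variables' equations.
SeaLevel = -2IceMelt - 1  [with IceMelt=6]  = -13
Flux = |SeaLevel - Forcing|  [with SeaLevel=-13, Forcing=-1]  = 12

12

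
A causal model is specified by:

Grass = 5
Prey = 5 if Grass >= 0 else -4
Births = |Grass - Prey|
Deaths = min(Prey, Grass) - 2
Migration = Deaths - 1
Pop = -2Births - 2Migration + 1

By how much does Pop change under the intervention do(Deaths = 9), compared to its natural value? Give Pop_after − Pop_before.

-12

Under do(Deaths=9), the mechanism Deaths = min(Prey, Grass) - 2 is discarded; Deaths is fixed at 9.
Prey = 5 if Grass >= 0 else -4  [with Grass=5]  = 5
Births = |Grass - Prey|  [with Grass=5, Prey=5]  = 0
Migration = Deaths - 1  [with Deaths=9]  = 8
Pop = -2Births - 2Migration + 1  [with Births=0, Migration=8]  = -15
Without intervention: Prey = 5 if Grass >= 0 else -4  [with Grass=5]  = 5; Births = |Grass - Prey|  [with Grass=5, Prey=5]  = 0; Deaths = min(Prey, Grass) - 2  [with Prey=5, Grass=5]  = 3; Migration = Deaths - 1  [with Deaths=3]  = 2; Pop = -2Births - 2Migration + 1  [with Births=0, Migration=2]  = -3.
Change = -15 − (-3) = -12.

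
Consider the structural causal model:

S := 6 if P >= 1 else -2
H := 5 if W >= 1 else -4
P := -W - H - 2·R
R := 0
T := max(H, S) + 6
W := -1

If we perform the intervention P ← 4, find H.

Under do(P=4), the mechanism P := -W - H - 2·R is discarded; P is fixed at 4.
Since H is not a descendant of the intervened variable, it is unaffected.
H = 5 if W >= 1 else -4  [with W=-1]  = -4

-4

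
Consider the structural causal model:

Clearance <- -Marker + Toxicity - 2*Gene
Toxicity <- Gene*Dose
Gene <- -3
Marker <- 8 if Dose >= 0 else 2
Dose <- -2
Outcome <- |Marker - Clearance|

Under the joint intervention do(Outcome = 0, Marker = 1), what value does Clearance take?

Under do(Outcome = 0, Marker = 1), each intervened variable's structural equation is replaced by its fixed value.
Toxicity = Gene*Dose  [with Gene=-3, Dose=-2]  = 6
Clearance = -Marker + Toxicity - 2*Gene  [with Marker=1, Toxicity=6, Gene=-3]  = 11

11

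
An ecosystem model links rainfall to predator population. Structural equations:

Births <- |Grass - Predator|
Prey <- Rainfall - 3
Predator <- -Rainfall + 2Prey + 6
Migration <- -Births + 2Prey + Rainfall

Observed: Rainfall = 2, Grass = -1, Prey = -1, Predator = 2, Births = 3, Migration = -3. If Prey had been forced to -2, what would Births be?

do(Prey=-2) replaces the equation Prey <- Rainfall - 3 with the constant Prey = -2.
Predator = -Rainfall + 2Prey + 6  [with Rainfall=2, Prey=-2]  = 0
Births = |Grass - Predator|  [with Grass=-1, Predator=0]  = 1

1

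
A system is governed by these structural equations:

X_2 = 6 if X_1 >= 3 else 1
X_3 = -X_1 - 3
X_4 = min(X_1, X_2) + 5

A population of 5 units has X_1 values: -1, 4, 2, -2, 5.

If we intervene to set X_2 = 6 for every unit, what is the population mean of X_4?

6.6

Every unit gets X_2=6 under the intervention. X_4 values become 4, 9, 7, 3, 10; E[X_4|do(X_2=6)] = 6.6.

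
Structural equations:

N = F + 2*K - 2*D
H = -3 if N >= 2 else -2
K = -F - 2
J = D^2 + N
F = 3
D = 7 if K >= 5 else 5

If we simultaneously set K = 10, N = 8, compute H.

-3

Setting K = 10, N = 8 by intervention discards those variables' equations.
H = -3 if N >= 2 else -2  [with N=8]  = -3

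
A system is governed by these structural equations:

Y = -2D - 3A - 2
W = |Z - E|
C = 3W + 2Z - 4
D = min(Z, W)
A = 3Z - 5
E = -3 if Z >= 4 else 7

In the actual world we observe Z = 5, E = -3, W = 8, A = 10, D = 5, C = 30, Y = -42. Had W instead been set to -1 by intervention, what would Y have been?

The intervention breaks the incoming arrows to W: W = |Z - E| no longer applies, and W = -1.
A = 3Z - 5  [with Z=5]  = 10
D = min(Z, W)  [with Z=5, W=-1]  = -1
Y = -2D - 3A - 2  [with D=-1, A=10]  = -30

-30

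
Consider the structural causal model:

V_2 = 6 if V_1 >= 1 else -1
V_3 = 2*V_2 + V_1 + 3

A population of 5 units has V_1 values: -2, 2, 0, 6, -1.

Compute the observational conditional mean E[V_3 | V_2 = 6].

Conditioning on V_2=6 selects the 2 unit(s) with V_1 ∈ {2, 6}. Their V_3 values: 17, 21. Mean = 19.

19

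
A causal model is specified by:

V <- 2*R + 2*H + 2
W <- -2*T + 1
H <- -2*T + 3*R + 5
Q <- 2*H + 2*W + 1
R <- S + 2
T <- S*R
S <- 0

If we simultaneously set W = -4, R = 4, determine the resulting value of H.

17

Under do(W = -4, R = 4), each intervened variable's structural equation is replaced by its fixed value.
T = S*R  [with S=0, R=4]  = 0
H = -2*T + 3*R + 5  [with T=0, R=4]  = 17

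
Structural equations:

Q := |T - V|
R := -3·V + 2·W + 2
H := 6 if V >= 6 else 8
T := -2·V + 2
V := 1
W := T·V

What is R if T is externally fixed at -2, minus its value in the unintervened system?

Under do(T=-2), the mechanism T := -2·V + 2 is discarded; T is fixed at -2.
W = T·V  [with T=-2, V=1]  = -2
R = -3·V + 2·W + 2  [with V=1, W=-2]  = -5
Without intervention: T = -2·V + 2  [with V=1]  = 0; W = T·V  [with T=0, V=1]  = 0; R = -3·V + 2·W + 2  [with V=1, W=0]  = -1.
Change = -5 − (-1) = -4.

-4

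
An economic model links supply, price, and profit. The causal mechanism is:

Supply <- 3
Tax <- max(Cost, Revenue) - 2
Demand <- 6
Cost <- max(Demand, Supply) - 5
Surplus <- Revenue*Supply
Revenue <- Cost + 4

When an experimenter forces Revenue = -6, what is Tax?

-1

Intervening sets Revenue = -6 and removes its equation (Revenue <- Cost + 4).
Cost = max(Demand, Supply) - 5  [with Demand=6, Supply=3]  = 1
Tax = max(Cost, Revenue) - 2  [with Cost=1, Revenue=-6]  = -1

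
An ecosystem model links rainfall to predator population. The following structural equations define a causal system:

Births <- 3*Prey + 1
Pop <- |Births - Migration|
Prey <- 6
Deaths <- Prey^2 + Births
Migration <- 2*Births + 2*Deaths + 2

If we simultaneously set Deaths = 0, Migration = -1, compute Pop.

Setting Deaths = 0, Migration = -1 by intervention discards those variables' equations.
Births = 3*Prey + 1  [with Prey=6]  = 19
Pop = |Births - Migration|  [with Births=19, Migration=-1]  = 20

20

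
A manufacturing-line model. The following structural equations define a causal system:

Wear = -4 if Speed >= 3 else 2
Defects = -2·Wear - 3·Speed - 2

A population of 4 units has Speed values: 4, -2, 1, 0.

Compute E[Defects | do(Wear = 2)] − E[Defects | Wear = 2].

-3.25

do(Wear=2) breaks Wear's dependence on Speed. With Wear=2 fixed, Defects across the units is -18, 0, -9, -6, mean -8.25.
Conditioning on Wear=2 selects the 3 unit(s) with Speed ∈ {-2, 1, 0}. Their Defects values: 0, -9, -6. Mean = -5.
Difference = -8.25 − (-5) = -3.25.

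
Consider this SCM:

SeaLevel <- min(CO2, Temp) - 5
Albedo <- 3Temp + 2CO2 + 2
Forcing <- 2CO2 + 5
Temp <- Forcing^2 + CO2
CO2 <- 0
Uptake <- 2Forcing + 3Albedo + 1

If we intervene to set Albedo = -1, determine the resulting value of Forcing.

The intervention breaks the incoming arrows to Albedo: Albedo <- 3Temp + 2CO2 + 2 no longer applies, and Albedo = -1.
Since Forcing is not a descendant of the intervened variable, it is unaffected.
Forcing = 2CO2 + 5  [with CO2=0]  = 5

5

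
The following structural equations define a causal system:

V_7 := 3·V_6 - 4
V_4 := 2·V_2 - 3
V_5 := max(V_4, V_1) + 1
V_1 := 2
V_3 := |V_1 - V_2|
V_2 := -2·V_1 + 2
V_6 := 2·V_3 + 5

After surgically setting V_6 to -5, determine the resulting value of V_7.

Intervening sets V_6 = -5 and removes its equation (V_6 := 2·V_3 + 5).
V_7 = 3·V_6 - 4  [with V_6=-5]  = -19

-19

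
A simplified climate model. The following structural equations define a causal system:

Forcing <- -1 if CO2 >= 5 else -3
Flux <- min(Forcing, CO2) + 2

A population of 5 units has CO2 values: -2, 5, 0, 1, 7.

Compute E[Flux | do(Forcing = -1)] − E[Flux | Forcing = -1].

-0.2

Under do(Forcing=-1), Forcing's equation is replaced by Forcing=-1 for every unit. Per-unit Flux: 0, 1, 1, 1, 1. Mean = 0.8.
E[Flux|Forcing=-1] averages over only the 2 units with Forcing=-1 (CO2 = 5, 7): Flux = 1, 1, mean 1.
Difference = 0.8 − 1 = -0.2.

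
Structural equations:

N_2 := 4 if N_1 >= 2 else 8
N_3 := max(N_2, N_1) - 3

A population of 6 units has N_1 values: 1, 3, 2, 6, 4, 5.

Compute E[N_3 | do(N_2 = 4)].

1.5

do(N_2=4) breaks N_2's dependence on N_1. With N_2=4 fixed, N_3 across the units is 1, 1, 1, 3, 1, 2, mean 1.5.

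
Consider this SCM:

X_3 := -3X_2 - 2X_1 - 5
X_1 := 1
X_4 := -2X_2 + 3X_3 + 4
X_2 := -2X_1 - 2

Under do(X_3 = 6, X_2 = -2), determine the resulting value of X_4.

26

The joint intervention fixes X_3 = 6, X_2 = -2, removing each variable's own equation.
X_4 = -2X_2 + 3X_3 + 4  [with X_2=-2, X_3=6]  = 26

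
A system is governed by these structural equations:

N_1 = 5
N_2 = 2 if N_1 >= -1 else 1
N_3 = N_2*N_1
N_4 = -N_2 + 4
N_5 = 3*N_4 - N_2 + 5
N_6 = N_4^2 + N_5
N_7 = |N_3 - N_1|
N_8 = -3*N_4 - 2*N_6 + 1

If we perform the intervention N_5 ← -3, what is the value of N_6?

The intervention breaks the incoming arrows to N_5: N_5 = 3*N_4 - N_2 + 5 no longer applies, and N_5 = -3.
N_2 = 2 if N_1 >= -1 else 1  [with N_1=5]  = 2
N_4 = -N_2 + 4  [with N_2=2]  = 2
N_6 = N_4^2 + N_5  [with N_4=2, N_5=-3]  = 1

1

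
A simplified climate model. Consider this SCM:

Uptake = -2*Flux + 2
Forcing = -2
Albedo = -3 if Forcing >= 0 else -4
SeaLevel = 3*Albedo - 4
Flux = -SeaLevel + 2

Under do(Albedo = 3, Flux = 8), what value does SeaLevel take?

5

The joint intervention fixes Albedo = 3, Flux = 8, removing each variable's own equation.
SeaLevel = 3*Albedo - 4  [with Albedo=3]  = 5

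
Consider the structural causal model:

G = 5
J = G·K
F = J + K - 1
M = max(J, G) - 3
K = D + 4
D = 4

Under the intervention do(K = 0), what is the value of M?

2

The intervention breaks the incoming arrows to K: K = D + 4 no longer applies, and K = 0.
J = G·K  [with G=5, K=0]  = 0
M = max(J, G) - 3  [with J=0, G=5]  = 2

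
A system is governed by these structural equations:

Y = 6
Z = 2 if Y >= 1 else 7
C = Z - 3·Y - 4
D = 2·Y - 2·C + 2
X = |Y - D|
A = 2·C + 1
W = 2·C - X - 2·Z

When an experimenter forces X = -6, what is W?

-38

Under do(X=-6), the mechanism X = |Y - D| is discarded; X is fixed at -6.
Z = 2 if Y >= 1 else 7  [with Y=6]  = 2
C = Z - 3·Y - 4  [with Z=2, Y=6]  = -20
W = 2·C - X - 2·Z  [with C=-20, X=-6, Z=2]  = -38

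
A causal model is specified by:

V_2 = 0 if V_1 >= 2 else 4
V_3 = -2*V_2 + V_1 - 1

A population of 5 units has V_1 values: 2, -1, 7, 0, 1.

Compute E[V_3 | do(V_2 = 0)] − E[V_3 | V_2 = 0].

Every unit gets V_2=0 under the intervention. V_3 values become 1, -2, 6, -1, 0; E[V_3|do(V_2=0)] = 0.8.
Observing V_2=0 restricts to units where V_2's equation naturally yields 0: V_1 ∈ {2, 7}. In that subpopulation V_3 = 1, 6, mean 3.5.
Difference = 0.8 − 3.5 = -2.7.

-2.7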